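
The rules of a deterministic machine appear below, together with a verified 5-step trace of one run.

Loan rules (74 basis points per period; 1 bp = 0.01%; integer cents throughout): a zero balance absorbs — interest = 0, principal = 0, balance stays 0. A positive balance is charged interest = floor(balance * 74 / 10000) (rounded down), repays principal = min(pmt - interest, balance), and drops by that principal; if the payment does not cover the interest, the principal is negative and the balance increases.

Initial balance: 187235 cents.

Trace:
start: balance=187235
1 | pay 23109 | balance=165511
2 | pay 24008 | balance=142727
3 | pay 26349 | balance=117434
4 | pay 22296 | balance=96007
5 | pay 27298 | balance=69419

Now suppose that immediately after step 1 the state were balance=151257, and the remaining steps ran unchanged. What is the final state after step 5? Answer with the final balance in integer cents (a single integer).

state after step 1 := balance=151257
2 | pay 24008 | balance=128368
3 | pay 26349 | balance=102968
4 | pay 22296 | balance=81433
5 | pay 27298 | balance=54737

54737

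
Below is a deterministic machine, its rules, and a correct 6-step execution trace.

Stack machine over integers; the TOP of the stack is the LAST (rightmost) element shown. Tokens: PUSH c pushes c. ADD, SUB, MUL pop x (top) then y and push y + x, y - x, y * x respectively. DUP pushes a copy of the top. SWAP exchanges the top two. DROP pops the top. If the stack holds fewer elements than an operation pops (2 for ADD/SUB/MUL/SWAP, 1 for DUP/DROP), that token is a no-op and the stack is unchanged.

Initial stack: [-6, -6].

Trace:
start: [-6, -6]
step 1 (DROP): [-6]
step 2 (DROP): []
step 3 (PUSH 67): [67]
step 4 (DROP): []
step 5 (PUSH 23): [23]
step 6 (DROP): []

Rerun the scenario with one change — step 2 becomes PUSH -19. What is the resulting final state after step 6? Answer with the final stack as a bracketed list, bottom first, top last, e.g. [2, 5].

(re-executing from step 2 with the substitution; state before step 2: [-6])
step 2 (PUSH -19): [-6, -19]
step 3 (PUSH 67): [-6, -19, 67]
step 4 (DROP): [-6, -19]
step 5 (PUSH 23): [-6, -19, 23]
step 6 (DROP): [-6, -19]

[-6, -19]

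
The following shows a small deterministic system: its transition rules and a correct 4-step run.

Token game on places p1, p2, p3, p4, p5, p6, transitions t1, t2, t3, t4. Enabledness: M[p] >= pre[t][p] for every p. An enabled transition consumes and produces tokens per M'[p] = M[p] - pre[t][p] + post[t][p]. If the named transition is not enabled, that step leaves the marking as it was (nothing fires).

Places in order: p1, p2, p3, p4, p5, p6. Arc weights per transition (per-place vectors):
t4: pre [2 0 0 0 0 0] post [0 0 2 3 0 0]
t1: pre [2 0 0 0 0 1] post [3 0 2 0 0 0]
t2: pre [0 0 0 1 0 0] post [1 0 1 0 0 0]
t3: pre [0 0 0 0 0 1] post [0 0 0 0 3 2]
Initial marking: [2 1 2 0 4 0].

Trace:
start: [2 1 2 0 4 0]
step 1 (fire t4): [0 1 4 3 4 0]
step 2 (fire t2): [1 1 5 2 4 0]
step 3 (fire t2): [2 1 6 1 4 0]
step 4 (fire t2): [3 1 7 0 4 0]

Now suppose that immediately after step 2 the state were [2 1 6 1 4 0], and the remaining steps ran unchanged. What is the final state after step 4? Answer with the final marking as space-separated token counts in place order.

state after step 2 := [2 1 6 1 4 0]
step 3 (fire t2): [3 1 7 0 4 0]
step 4 (fire t2): [3 1 7 0 4 0]

3 1 7 0 4 0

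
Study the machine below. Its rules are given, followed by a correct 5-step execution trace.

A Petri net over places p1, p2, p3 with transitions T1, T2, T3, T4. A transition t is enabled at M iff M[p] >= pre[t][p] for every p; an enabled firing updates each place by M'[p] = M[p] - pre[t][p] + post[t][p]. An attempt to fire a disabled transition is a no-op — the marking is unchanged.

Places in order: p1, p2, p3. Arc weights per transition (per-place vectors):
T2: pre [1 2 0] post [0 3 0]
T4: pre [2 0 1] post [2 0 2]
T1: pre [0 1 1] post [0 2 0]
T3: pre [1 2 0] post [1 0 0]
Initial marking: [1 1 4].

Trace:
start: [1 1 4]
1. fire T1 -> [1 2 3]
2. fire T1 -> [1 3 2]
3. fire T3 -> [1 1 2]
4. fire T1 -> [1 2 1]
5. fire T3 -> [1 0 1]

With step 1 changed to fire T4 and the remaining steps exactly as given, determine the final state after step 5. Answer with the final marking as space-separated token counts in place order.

(re-executing from step 1 with the substitution; state before step 1: [1 1 4])
1. fire T4 -> [1 1 4]
2. fire T1 -> [1 2 3]
3. fire T3 -> [1 0 3]
4. fire T1 -> [1 0 3]
5. fire T3 -> [1 0 3]

1 0 3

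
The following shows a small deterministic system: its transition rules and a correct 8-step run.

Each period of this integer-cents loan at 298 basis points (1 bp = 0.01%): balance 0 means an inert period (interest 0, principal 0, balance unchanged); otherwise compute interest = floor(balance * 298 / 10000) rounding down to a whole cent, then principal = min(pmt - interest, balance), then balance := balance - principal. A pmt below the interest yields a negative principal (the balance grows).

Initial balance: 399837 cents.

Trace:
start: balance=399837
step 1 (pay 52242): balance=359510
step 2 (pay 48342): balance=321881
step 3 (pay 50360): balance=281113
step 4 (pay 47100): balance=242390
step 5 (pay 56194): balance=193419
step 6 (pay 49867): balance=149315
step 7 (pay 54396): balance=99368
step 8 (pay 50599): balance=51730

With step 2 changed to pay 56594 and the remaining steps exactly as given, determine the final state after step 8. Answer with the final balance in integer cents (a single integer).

41888

(re-executing from step 2 with the substitution; state before step 2: balance=359510)
step 2 (pay 56594): balance=313629
step 3 (pay 50360): balance=272615
step 4 (pay 47100): balance=233638
step 5 (pay 56194): balance=184406
step 6 (pay 49867): balance=140034
step 7 (pay 54396): balance=89811
step 8 (pay 50599): balance=41888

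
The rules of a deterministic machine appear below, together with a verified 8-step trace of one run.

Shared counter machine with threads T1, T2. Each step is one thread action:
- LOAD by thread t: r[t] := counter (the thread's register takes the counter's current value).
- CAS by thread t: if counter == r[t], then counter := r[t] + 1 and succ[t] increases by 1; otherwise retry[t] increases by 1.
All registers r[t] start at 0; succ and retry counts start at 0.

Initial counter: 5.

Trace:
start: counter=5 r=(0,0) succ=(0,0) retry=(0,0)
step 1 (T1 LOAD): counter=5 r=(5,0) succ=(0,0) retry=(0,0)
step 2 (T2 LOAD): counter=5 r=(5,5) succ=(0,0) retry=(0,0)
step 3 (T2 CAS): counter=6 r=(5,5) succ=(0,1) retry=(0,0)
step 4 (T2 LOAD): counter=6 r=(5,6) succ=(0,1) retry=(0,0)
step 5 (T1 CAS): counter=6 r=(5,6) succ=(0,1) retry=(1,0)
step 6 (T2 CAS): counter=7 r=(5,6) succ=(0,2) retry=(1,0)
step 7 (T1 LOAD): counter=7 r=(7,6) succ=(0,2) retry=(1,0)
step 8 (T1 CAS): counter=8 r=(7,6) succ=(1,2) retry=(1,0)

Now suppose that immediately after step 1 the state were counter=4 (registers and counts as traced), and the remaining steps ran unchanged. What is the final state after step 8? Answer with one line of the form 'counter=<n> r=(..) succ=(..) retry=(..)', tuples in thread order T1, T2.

state after step 1 := counter=4 r=(5,0) succ=(0,0) retry=(0,0)
step 2 (T2 LOAD): counter=4 r=(5,4) succ=(0,0) retry=(0,0)
step 3 (T2 CAS): counter=5 r=(5,4) succ=(0,1) retry=(0,0)
step 4 (T2 LOAD): counter=5 r=(5,5) succ=(0,1) retry=(0,0)
step 5 (T1 CAS): counter=6 r=(5,5) succ=(1,1) retry=(0,0)
step 6 (T2 CAS): counter=6 r=(5,5) succ=(1,1) retry=(0,1)
step 7 (T1 LOAD): counter=6 r=(6,5) succ=(1,1) retry=(0,1)
step 8 (T1 CAS): counter=7 r=(6,5) succ=(2,1) retry=(0,1)

counter=7 r=(6,5) succ=(2,1) retry=(0,1)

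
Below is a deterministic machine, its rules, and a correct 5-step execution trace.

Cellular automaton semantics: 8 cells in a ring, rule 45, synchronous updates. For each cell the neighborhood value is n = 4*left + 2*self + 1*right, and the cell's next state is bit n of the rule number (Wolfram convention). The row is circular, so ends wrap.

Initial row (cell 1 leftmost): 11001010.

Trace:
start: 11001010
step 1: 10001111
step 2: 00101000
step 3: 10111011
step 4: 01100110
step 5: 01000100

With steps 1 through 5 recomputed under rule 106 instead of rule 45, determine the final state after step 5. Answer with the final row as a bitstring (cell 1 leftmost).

00110100

(re-executing steps 1..5 under rule 106; state before step 1: 11001010)
step 1: 11010101
step 2: 01101011
step 3: 11110111
step 4: 00011100
step 5: 00110100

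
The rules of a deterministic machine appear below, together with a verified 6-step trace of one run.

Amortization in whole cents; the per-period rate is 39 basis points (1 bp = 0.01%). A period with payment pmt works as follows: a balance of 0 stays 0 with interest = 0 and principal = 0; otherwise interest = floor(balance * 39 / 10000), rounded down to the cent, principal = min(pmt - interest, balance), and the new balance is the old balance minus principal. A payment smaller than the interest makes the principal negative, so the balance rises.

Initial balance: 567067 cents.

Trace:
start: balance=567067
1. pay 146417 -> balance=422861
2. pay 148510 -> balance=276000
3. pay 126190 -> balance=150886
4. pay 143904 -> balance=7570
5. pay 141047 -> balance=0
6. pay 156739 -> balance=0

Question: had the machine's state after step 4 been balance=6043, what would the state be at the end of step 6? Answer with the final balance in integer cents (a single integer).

state after step 4 := balance=6043
5. pay 141047 -> balance=0
6. pay 156739 -> balance=0

0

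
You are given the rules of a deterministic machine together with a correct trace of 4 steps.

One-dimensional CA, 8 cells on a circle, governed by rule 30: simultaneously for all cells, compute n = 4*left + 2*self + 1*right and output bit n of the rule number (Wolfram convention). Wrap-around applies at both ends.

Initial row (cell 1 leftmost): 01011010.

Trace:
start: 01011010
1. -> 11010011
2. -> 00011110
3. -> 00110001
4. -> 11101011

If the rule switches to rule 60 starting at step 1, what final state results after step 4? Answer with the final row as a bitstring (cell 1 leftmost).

11111111

(re-executing steps 1..4 under rule 60; state before step 1: 01011010)
1. -> 01110111
2. -> 11001100
3. -> 10101010
4. -> 11111111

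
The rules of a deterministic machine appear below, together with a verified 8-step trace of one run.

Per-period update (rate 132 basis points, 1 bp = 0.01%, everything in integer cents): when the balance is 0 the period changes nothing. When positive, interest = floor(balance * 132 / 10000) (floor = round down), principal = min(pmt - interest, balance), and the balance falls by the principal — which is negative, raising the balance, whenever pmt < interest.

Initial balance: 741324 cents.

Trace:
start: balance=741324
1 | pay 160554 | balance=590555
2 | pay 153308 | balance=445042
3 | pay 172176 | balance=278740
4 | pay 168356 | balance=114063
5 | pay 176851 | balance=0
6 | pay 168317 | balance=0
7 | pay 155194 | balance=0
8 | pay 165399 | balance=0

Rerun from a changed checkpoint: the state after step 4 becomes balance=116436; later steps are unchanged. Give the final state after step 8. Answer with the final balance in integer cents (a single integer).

state after step 4 := balance=116436
5 | pay 176851 | balance=0
6 | pay 168317 | balance=0
7 | pay 155194 | balance=0
8 | pay 165399 | balance=0

0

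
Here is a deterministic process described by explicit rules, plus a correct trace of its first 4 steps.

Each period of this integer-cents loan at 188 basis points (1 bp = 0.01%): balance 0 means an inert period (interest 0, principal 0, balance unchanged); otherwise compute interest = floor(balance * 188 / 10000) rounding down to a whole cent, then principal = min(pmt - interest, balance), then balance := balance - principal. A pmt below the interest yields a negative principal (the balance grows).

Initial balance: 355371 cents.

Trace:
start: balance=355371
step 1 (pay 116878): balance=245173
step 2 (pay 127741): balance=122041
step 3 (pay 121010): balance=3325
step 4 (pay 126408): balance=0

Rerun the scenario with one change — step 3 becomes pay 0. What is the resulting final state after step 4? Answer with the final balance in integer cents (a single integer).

(re-executing from step 3 with the substitution; state before step 3: balance=122041)
step 3 (pay 0): balance=124335
step 4 (pay 126408): balance=264

264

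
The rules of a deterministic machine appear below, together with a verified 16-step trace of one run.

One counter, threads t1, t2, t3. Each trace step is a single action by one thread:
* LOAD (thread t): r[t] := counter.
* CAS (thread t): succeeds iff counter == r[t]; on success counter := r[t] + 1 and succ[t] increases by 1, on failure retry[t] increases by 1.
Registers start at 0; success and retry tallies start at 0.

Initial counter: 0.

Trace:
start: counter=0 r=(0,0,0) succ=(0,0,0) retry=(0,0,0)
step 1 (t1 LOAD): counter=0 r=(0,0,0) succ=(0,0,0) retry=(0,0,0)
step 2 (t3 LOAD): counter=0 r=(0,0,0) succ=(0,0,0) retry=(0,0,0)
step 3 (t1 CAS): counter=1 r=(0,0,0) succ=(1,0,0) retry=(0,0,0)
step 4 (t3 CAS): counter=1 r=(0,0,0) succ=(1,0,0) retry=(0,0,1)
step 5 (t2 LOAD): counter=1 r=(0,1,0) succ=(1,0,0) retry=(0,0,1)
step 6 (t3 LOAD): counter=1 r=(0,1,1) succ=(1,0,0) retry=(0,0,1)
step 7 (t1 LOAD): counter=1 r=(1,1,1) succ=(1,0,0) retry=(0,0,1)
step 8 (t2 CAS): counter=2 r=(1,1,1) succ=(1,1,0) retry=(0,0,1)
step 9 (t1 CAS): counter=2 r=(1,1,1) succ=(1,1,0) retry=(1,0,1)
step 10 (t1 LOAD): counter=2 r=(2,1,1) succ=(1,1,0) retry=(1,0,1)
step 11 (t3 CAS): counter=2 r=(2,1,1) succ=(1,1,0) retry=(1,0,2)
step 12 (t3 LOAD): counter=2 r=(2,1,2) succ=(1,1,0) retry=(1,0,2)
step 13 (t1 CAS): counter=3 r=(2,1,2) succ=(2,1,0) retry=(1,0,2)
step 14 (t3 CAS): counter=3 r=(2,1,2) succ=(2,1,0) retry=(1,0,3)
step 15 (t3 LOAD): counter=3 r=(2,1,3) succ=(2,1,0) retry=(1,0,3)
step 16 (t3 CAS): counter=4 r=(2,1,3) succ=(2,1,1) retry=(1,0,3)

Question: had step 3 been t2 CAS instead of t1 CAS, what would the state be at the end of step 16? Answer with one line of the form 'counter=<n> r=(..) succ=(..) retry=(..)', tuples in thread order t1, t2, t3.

counter=4 r=(2,1,3) succ=(1,2,1) retry=(1,0,3)

(re-executing from step 3 with the substitution; state before step 3: counter=0 r=(0,0,0) succ=(0,0,0) retry=(0,0,0))
step 3 (t2 CAS): counter=1 r=(0,0,0) succ=(0,1,0) retry=(0,0,0)
step 4 (t3 CAS): counter=1 r=(0,0,0) succ=(0,1,0) retry=(0,0,1)
step 5 (t2 LOAD): counter=1 r=(0,1,0) succ=(0,1,0) retry=(0,0,1)
step 6 (t3 LOAD): counter=1 r=(0,1,1) succ=(0,1,0) retry=(0,0,1)
step 7 (t1 LOAD): counter=1 r=(1,1,1) succ=(0,1,0) retry=(0,0,1)
step 8 (t2 CAS): counter=2 r=(1,1,1) succ=(0,2,0) retry=(0,0,1)
step 9 (t1 CAS): counter=2 r=(1,1,1) succ=(0,2,0) retry=(1,0,1)
step 10 (t1 LOAD): counter=2 r=(2,1,1) succ=(0,2,0) retry=(1,0,1)
step 11 (t3 CAS): counter=2 r=(2,1,1) succ=(0,2,0) retry=(1,0,2)
step 12 (t3 LOAD): counter=2 r=(2,1,2) succ=(0,2,0) retry=(1,0,2)
step 13 (t1 CAS): counter=3 r=(2,1,2) succ=(1,2,0) retry=(1,0,2)
step 14 (t3 CAS): counter=3 r=(2,1,2) succ=(1,2,0) retry=(1,0,3)
step 15 (t3 LOAD): counter=3 r=(2,1,3) succ=(1,2,0) retry=(1,0,3)
step 16 (t3 CAS): counter=4 r=(2,1,3) succ=(1,2,1) retry=(1,0,3)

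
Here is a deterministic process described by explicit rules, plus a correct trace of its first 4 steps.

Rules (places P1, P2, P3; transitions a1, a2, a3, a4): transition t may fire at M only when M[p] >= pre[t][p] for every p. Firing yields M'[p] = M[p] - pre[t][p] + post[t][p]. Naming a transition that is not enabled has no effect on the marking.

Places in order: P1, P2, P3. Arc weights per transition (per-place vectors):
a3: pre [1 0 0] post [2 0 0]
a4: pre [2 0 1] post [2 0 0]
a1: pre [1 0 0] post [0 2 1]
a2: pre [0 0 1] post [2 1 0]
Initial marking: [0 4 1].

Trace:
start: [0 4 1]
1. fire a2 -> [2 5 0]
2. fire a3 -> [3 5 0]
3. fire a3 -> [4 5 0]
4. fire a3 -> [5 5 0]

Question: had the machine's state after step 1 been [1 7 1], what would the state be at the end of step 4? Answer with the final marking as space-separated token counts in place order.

state after step 1 := [1 7 1]
2. fire a3 -> [2 7 1]
3. fire a3 -> [3 7 1]
4. fire a3 -> [4 7 1]

4 7 1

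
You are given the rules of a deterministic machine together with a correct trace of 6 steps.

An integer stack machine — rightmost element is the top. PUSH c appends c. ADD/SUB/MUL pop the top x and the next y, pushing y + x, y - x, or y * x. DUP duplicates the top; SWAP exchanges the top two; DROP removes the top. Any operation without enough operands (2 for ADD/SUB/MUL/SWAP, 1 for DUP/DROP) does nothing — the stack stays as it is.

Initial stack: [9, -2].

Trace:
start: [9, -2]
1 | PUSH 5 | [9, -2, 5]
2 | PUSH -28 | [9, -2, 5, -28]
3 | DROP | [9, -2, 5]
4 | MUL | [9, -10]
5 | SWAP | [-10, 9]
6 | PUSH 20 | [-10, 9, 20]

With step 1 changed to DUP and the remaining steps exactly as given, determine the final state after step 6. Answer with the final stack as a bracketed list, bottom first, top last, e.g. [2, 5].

(re-executing from step 1 with the substitution; state before step 1: [9, -2])
1 | DUP | [9, -2, -2]
2 | PUSH -28 | [9, -2, -2, -28]
3 | DROP | [9, -2, -2]
4 | MUL | [9, 4]
5 | SWAP | [4, 9]
6 | PUSH 20 | [4, 9, 20]

[4, 9, 20]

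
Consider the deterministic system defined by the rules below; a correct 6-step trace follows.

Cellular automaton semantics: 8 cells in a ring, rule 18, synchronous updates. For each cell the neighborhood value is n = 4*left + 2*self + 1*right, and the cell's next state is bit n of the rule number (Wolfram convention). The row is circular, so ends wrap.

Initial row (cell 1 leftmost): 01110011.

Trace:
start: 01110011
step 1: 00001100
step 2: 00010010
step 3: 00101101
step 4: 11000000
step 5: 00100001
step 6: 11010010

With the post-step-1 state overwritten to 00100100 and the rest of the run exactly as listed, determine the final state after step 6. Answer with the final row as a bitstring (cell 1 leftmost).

00011000

state after step 1 := 00100100
step 2: 01011010
step 3: 10000001
step 4: 01000010
step 5: 10100101
step 6: 00011000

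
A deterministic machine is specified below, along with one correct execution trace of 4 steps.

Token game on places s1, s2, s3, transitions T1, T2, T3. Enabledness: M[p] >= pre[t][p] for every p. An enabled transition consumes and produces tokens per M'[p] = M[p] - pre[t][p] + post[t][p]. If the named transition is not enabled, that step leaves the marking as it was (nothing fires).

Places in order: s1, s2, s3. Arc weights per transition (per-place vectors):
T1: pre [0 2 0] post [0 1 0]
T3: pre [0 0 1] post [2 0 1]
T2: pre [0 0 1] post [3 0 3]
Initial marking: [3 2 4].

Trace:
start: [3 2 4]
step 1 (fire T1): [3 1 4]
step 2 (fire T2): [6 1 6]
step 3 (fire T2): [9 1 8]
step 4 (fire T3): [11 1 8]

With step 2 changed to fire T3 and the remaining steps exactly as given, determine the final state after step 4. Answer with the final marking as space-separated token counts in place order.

(re-executing from step 2 with the substitution; state before step 2: [3 1 4])
step 2 (fire T3): [5 1 4]
step 3 (fire T2): [8 1 6]
step 4 (fire T3): [10 1 6]

10 1 6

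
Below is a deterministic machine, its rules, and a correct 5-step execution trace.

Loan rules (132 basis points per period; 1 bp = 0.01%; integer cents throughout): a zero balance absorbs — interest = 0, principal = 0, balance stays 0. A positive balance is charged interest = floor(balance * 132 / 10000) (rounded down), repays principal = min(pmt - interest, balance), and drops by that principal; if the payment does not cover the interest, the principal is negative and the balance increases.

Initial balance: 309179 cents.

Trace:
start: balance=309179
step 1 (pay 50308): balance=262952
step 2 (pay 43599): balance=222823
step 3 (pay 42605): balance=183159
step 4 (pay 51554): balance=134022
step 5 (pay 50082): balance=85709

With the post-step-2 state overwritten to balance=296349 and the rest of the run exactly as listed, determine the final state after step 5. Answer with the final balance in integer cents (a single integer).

state after step 2 := balance=296349
step 3 (pay 42605): balance=257655
step 4 (pay 51554): balance=209502
step 5 (pay 50082): balance=162185

162185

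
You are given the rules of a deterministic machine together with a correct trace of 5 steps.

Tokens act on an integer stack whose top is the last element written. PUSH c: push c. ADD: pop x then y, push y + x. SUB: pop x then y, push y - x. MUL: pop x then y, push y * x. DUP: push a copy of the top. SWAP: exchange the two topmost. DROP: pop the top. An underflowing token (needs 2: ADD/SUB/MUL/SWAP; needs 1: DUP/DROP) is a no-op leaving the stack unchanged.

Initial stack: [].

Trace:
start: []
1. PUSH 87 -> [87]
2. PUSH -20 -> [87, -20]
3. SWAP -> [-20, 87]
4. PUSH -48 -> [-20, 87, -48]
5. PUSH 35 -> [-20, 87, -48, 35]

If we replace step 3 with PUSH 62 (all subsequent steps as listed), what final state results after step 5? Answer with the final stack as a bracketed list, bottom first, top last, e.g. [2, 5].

[87, -20, 62, -48, 35]

(re-executing from step 3 with the substitution; state before step 3: [87, -20])
3. PUSH 62 -> [87, -20, 62]
4. PUSH -48 -> [87, -20, 62, -48]
5. PUSH 35 -> [87, -20, 62, -48, 35]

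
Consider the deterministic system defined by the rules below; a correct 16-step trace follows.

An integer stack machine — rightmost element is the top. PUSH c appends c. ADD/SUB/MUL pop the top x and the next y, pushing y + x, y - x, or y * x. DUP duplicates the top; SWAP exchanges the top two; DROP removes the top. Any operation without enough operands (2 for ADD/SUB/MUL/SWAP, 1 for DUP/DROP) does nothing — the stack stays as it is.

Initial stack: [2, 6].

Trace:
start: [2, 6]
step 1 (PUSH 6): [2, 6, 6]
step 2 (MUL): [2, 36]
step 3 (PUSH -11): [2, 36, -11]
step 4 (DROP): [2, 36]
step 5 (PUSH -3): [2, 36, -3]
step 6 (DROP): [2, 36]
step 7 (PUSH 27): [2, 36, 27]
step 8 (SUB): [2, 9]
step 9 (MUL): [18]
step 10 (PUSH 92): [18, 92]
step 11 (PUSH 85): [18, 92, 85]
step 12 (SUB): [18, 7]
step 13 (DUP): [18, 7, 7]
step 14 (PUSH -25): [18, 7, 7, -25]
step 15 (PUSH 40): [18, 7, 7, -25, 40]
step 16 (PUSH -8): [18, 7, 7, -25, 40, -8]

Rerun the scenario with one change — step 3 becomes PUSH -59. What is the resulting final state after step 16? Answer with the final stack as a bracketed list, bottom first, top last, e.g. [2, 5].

[18, 7, 7, -25, 40, -8]

(re-executing from step 3 with the substitution; state before step 3: [2, 36])
step 3 (PUSH -59): [2, 36, -59]
step 4 (DROP): [2, 36]
step 5 (PUSH -3): [2, 36, -3]
step 6 (DROP): [2, 36]
step 7 (PUSH 27): [2, 36, 27]
step 8 (SUB): [2, 9]
step 9 (MUL): [18]
step 10 (PUSH 92): [18, 92]
step 11 (PUSH 85): [18, 92, 85]
step 12 (SUB): [18, 7]
step 13 (DUP): [18, 7, 7]
step 14 (PUSH -25): [18, 7, 7, -25]
step 15 (PUSH 40): [18, 7, 7, -25, 40]
step 16 (PUSH -8): [18, 7, 7, -25, 40, -8]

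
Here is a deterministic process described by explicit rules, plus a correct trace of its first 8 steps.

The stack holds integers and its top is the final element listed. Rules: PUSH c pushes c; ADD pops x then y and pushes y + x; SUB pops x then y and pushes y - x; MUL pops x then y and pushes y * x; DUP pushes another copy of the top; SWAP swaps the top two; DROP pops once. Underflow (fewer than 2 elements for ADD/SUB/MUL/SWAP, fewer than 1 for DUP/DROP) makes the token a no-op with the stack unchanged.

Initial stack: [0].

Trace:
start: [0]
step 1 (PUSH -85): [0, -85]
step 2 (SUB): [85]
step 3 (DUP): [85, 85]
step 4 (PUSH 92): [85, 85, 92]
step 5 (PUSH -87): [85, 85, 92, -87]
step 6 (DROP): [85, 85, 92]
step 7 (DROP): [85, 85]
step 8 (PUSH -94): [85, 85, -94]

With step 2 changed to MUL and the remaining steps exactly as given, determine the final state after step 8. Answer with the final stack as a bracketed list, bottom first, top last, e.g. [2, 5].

[0, 0, -94]

(re-executing from step 2 with the substitution; state before step 2: [0, -85])
step 2 (MUL): [0]
step 3 (DUP): [0, 0]
step 4 (PUSH 92): [0, 0, 92]
step 5 (PUSH -87): [0, 0, 92, -87]
step 6 (DROP): [0, 0, 92]
step 7 (DROP): [0, 0]
step 8 (PUSH -94): [0, 0, -94]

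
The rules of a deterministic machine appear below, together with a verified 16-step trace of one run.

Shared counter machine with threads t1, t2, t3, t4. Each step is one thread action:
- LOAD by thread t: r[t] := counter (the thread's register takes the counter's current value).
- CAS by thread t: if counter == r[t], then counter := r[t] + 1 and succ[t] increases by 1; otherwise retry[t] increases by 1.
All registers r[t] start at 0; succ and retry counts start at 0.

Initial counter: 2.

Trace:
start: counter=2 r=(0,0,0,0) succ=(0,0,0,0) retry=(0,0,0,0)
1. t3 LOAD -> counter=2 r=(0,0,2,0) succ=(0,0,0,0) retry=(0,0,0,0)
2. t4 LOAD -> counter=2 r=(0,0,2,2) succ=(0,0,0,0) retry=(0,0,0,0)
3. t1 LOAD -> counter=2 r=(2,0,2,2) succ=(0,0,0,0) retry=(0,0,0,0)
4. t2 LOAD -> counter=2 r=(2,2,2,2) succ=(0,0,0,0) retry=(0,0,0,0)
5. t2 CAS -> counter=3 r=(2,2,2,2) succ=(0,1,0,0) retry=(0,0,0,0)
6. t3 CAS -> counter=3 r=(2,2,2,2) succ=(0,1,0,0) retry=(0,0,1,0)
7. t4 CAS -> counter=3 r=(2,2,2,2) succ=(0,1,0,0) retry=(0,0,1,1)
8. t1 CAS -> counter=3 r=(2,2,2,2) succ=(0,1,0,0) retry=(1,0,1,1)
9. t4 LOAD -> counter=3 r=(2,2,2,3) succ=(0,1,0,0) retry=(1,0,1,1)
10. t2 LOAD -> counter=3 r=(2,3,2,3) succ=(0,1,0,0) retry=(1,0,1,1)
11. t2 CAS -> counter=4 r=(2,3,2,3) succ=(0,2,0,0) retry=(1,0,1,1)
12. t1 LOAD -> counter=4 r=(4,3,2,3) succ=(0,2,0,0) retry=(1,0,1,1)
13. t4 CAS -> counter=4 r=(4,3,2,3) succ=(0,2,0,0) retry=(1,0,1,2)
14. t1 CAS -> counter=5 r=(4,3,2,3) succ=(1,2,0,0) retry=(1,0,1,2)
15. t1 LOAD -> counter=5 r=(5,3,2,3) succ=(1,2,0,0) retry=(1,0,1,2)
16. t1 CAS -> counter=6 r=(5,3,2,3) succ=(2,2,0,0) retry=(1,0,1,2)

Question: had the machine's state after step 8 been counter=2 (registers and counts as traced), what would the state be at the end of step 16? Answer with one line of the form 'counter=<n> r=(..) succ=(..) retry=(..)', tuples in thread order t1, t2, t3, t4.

counter=5 r=(4,2,2,2) succ=(2,2,0,0) retry=(1,0,1,2)

state after step 8 := counter=2 r=(2,2,2,2) succ=(0,1,0,0) retry=(1,0,1,1)
9. t4 LOAD -> counter=2 r=(2,2,2,2) succ=(0,1,0,0) retry=(1,0,1,1)
10. t2 LOAD -> counter=2 r=(2,2,2,2) succ=(0,1,0,0) retry=(1,0,1,1)
11. t2 CAS -> counter=3 r=(2,2,2,2) succ=(0,2,0,0) retry=(1,0,1,1)
12. t1 LOAD -> counter=3 r=(3,2,2,2) succ=(0,2,0,0) retry=(1,0,1,1)
13. t4 CAS -> counter=3 r=(3,2,2,2) succ=(0,2,0,0) retry=(1,0,1,2)
14. t1 CAS -> counter=4 r=(3,2,2,2) succ=(1,2,0,0) retry=(1,0,1,2)
15. t1 LOAD -> counter=4 r=(4,2,2,2) succ=(1,2,0,0) retry=(1,0,1,2)
16. t1 CAS -> counter=5 r=(4,2,2,2) succ=(2,2,0,0) retry=(1,0,1,2)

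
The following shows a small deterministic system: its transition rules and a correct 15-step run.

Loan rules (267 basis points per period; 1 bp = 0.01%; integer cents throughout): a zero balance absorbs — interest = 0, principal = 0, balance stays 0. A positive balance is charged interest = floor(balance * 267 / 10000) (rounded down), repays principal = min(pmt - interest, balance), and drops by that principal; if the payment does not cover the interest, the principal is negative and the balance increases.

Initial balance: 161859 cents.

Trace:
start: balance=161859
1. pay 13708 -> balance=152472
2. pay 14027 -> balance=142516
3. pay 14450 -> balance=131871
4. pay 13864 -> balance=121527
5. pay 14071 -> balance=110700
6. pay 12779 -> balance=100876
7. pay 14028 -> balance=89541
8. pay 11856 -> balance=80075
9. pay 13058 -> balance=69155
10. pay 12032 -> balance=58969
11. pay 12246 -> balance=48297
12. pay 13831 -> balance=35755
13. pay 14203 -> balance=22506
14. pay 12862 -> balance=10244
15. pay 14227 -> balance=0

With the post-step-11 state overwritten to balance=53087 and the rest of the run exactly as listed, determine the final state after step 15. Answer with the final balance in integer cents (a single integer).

state after step 11 := balance=53087
12. pay 13831 -> balance=40673
13. pay 14203 -> balance=27555
14. pay 12862 -> balance=15428
15. pay 14227 -> balance=1612

1612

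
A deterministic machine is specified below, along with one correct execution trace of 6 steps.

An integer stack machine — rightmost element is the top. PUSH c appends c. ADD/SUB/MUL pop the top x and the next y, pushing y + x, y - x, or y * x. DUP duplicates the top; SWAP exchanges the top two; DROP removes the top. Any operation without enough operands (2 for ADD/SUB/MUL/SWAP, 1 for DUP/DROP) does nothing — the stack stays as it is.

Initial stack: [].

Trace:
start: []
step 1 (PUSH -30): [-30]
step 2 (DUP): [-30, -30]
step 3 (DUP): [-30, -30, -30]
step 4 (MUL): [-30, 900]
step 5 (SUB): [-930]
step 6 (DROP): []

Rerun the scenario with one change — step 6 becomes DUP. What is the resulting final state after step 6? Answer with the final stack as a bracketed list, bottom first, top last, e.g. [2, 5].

[-930, -930]

(re-executing from step 6 with the substitution; state before step 6: [-930])
step 6 (DUP): [-930, -930]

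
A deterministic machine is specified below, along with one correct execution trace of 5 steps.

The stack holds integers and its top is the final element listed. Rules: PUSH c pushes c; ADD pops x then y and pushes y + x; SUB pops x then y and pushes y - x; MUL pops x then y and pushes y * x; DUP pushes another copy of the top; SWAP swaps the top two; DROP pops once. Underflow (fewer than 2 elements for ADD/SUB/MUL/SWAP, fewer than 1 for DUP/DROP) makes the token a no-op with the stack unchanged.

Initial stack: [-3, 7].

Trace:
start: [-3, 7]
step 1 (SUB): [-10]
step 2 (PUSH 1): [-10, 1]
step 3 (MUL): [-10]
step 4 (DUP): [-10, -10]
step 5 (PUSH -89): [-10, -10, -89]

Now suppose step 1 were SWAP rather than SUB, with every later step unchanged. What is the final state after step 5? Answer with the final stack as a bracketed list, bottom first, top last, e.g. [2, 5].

(re-executing from step 1 with the substitution; state before step 1: [-3, 7])
step 1 (SWAP): [7, -3]
step 2 (PUSH 1): [7, -3, 1]
step 3 (MUL): [7, -3]
step 4 (DUP): [7, -3, -3]
step 5 (PUSH -89): [7, -3, -3, -89]

[7, -3, -3, -89]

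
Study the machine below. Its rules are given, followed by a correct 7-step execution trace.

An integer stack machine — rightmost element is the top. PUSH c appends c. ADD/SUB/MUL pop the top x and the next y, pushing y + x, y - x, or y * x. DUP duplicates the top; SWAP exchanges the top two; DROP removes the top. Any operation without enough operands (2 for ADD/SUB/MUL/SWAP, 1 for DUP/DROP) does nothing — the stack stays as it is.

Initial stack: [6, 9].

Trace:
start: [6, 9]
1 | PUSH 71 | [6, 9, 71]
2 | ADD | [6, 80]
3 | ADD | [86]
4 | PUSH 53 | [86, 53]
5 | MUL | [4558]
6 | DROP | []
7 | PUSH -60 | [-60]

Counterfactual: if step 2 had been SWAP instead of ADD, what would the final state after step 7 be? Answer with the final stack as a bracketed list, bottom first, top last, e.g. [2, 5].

(re-executing from step 2 with the substitution; state before step 2: [6, 9, 71])
2 | SWAP | [6, 71, 9]
3 | ADD | [6, 80]
4 | PUSH 53 | [6, 80, 53]
5 | MUL | [6, 4240]
6 | DROP | [6]
7 | PUSH -60 | [6, -60]

[6, -60]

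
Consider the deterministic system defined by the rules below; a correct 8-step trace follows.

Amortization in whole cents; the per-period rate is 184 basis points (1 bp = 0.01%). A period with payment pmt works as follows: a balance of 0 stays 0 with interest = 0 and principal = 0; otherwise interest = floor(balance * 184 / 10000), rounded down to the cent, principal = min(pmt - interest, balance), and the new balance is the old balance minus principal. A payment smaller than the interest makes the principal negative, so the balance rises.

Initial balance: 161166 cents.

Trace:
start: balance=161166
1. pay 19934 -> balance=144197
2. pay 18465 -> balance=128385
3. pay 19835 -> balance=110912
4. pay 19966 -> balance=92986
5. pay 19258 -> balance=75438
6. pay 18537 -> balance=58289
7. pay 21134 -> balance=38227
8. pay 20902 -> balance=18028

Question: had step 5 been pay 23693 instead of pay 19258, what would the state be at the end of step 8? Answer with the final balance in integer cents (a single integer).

13343

(re-executing from step 5 with the substitution; state before step 5: balance=92986)
5. pay 23693 -> balance=71003
6. pay 18537 -> balance=53772
7. pay 21134 -> balance=33627
8. pay 20902 -> balance=13343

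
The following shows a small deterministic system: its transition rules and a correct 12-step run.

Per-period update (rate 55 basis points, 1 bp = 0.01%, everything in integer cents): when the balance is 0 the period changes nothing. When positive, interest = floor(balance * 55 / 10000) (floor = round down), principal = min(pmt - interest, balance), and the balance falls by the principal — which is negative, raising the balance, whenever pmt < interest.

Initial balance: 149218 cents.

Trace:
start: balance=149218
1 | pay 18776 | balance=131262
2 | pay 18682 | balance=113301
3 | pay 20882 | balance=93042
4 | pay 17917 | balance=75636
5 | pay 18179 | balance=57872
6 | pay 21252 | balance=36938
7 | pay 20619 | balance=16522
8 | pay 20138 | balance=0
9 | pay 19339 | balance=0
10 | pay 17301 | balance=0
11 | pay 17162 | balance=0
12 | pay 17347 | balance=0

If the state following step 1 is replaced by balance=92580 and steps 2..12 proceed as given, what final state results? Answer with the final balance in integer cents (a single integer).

0

state after step 1 := balance=92580
2 | pay 18682 | balance=74407
3 | pay 20882 | balance=53934
4 | pay 17917 | balance=36313
5 | pay 18179 | balance=18333
6 | pay 21252 | balance=0
7 | pay 20619 | balance=0
8 | pay 20138 | balance=0
9 | pay 19339 | balance=0
10 | pay 17301 | balance=0
11 | pay 17162 | balance=0
12 | pay 17347 | balance=0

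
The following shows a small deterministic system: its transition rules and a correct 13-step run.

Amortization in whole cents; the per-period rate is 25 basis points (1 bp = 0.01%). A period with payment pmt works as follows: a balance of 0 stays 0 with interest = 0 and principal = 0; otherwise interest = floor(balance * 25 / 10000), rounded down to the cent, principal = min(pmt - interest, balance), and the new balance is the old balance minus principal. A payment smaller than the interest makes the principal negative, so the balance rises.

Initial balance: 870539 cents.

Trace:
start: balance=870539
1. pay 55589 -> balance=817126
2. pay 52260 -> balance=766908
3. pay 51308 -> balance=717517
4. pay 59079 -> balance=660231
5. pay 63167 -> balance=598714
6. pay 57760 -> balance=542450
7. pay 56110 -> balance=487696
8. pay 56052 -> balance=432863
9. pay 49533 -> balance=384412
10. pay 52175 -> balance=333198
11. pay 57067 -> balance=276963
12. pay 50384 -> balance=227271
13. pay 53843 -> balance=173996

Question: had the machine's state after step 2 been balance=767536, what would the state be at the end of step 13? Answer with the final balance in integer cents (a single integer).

state after step 2 := balance=767536
3. pay 51308 -> balance=718146
4. pay 59079 -> balance=660862
5. pay 63167 -> balance=599347
6. pay 57760 -> balance=543085
7. pay 56110 -> balance=488332
8. pay 56052 -> balance=433500
9. pay 49533 -> balance=385050
10. pay 52175 -> balance=333837
11. pay 57067 -> balance=277604
12. pay 50384 -> balance=227914
13. pay 53843 -> balance=174640

174640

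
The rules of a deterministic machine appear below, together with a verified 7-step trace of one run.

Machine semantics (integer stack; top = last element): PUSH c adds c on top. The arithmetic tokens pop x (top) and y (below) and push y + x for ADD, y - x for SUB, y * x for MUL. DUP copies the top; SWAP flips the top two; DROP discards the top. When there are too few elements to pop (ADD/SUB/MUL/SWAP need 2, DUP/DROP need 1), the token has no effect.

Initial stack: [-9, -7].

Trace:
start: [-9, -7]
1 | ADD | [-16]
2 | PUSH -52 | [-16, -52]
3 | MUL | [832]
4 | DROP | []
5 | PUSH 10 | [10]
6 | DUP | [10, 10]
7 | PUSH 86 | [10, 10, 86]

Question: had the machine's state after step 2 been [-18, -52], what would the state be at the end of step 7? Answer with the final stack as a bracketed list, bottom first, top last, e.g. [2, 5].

[10, 10, 86]

state after step 2 := [-18, -52]
3 | MUL | [936]
4 | DROP | []
5 | PUSH 10 | [10]
6 | DUP | [10, 10]
7 | PUSH 86 | [10, 10, 86]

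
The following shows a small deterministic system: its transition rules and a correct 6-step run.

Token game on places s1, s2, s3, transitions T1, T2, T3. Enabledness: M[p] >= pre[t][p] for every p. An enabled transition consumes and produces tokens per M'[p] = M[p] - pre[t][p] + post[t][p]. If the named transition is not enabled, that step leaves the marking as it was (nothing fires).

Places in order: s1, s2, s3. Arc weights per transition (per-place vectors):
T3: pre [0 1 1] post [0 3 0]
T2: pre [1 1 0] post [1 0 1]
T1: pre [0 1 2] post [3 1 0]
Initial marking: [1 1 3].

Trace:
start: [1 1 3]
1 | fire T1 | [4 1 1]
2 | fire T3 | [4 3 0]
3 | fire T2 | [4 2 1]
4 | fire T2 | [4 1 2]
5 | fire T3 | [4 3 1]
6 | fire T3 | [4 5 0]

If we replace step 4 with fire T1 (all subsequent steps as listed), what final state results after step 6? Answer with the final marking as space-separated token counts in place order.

(re-executing from step 4 with the substitution; state before step 4: [4 2 1])
4 | fire T1 | [4 2 1]
5 | fire T3 | [4 4 0]
6 | fire T3 | [4 4 0]

4 4 0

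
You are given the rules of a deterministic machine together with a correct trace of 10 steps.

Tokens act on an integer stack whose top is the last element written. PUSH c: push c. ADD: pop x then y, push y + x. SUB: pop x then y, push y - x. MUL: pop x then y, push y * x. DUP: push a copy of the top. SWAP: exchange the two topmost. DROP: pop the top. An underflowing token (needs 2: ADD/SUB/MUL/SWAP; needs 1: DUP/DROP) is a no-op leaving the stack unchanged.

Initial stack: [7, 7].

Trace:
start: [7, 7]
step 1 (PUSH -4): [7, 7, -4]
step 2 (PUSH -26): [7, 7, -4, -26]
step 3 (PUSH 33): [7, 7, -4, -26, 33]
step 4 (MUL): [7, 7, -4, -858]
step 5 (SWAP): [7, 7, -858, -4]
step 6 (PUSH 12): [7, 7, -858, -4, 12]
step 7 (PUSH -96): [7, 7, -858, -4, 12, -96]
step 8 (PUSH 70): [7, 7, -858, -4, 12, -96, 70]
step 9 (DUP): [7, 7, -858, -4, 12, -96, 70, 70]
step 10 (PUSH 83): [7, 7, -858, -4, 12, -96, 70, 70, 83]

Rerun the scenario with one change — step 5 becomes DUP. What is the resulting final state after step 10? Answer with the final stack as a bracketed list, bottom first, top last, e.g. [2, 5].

(re-executing from step 5 with the substitution; state before step 5: [7, 7, -4, -858])
step 5 (DUP): [7, 7, -4, -858, -858]
step 6 (PUSH 12): [7, 7, -4, -858, -858, 12]
step 7 (PUSH -96): [7, 7, -4, -858, -858, 12, -96]
step 8 (PUSH 70): [7, 7, -4, -858, -858, 12, -96, 70]
step 9 (DUP): [7, 7, -4, -858, -858, 12, -96, 70, 70]
step 10 (PUSH 83): [7, 7, -4, -858, -858, 12, -96, 70, 70, 83]

[7, 7, -4, -858, -858, 12, -96, 70, 70, 83]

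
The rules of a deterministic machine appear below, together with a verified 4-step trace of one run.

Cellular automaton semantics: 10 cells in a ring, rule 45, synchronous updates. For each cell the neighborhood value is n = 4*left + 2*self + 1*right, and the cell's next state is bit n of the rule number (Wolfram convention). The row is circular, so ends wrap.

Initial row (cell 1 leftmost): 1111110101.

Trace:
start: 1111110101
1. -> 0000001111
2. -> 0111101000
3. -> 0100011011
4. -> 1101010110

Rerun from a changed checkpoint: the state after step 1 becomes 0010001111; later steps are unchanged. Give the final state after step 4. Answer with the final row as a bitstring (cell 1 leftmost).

0110000110

state after step 1 := 0010001111
2. -> 0010101000
3. -> 1011111011
4. -> 0110000110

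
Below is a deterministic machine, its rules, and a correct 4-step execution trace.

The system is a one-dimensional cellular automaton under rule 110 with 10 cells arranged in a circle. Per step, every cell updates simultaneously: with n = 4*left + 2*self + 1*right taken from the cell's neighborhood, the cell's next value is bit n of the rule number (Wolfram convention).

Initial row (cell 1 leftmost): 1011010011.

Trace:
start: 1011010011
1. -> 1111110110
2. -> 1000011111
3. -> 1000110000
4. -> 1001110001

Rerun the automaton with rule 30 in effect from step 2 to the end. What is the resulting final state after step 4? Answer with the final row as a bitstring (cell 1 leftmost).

0010011000

(re-executing steps 2..4 under rule 30; state before step 2: 1111110110)
2. -> 1000000100
3. -> 1100001111
4. -> 0010011000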